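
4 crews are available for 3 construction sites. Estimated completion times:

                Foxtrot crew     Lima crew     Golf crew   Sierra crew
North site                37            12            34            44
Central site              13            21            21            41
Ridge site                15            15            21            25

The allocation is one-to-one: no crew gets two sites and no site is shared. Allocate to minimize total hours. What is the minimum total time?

Minimum total: 46 hours

This is the linear assignment problem.
Optimal: Lima crew→North site (12 hours), Foxtrot crew→Central site (13 hours), Golf crew→Ridge site (21 hours) — total 12+13+21 = 46 hours.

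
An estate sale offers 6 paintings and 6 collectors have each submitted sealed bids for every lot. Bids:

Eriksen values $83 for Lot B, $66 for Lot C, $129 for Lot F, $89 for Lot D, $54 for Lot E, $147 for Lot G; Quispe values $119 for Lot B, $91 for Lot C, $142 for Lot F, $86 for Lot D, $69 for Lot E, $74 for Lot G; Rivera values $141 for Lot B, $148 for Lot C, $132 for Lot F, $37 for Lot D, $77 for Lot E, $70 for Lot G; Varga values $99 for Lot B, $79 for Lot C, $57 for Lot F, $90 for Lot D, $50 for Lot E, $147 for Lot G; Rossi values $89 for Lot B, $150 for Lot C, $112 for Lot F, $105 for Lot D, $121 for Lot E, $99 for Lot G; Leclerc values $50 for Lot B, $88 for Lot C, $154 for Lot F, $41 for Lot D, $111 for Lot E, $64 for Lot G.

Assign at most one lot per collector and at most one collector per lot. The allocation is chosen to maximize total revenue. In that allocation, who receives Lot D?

Optimal: Eriksen→Lot G ($147), Quispe→Lot F ($142), Rivera→Lot B ($141), Varga→Lot D ($90), Rossi→Lot C ($150), Leclerc→Lot E ($111) — total 147+142+141+90+150+111 = $781.
Column-greedy (each lot in turn goes to its best remaining collector) gives $751, worse by 30.
Swapping Leclerc↔Quispe (Leclerc→Lot F $154, Quispe→Lot E $69) loses 30.
Every other assignment is strictly worse.
Varga's own top lot is Lot G ($147), but forcing Varga→Lot G and reassigning the rest optimally gives only $780 — worse by 1.

Varga receives Lot D.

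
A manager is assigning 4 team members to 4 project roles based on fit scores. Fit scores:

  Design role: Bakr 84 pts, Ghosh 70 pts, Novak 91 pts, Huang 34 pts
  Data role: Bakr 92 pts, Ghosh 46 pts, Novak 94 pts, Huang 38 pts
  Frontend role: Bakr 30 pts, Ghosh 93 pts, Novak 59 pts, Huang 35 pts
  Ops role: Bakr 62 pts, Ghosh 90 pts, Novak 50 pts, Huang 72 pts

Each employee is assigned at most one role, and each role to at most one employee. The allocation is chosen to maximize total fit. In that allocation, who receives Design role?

Optimal: Bakr→Data role (92 pts), Ghosh→Frontend role (93 pts), Novak→Design role (91 pts), Huang→Ops role (72 pts) — total 92+93+91+72 = 348 pts.
Max-entry greedy (repeatedly take the single best remaining cell) gives 343 pts, worse by 5.
Next-best assignment: Bakr→Design role, Ghosh→Frontend role, Novak→Data role, Huang→Ops role = 343 pts.
No other one-to-one assignment exceeds 348 pts.
Novak's own top role is Data role (94 pts), but forcing Novak→Data role and reassigning the rest optimally gives only 343 pts — worse by 5.

Novak receives Design role.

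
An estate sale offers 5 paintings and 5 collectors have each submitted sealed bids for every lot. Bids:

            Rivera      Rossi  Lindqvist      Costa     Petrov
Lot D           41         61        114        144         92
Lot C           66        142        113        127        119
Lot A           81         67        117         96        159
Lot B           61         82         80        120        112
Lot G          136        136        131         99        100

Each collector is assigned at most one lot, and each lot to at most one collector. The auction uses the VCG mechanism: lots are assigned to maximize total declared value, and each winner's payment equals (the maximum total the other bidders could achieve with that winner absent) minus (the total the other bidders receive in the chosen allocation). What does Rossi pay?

Rossi pays $23.

Efficient allocation: Rivera→Lot G ($136), Rossi→Lot C ($142), Lindqvist→Lot D ($114), Costa→Lot B ($120), Petrov→Lot A ($159); total welfare W = $671.
Rossi receives Lot C at value $142, so the others get W − 142 = $529.
Without Rossi: best allocation of the remaining 4 bidders over all 5 lots is Rivera→Lot G ($136), Lindqvist→Lot C ($113), Costa→Lot D ($144), Petrov→Lot A ($159), total $552.
VCG payment = (others' best without Rossi) − (others' welfare with Rossi) = 552 − 529 = $23.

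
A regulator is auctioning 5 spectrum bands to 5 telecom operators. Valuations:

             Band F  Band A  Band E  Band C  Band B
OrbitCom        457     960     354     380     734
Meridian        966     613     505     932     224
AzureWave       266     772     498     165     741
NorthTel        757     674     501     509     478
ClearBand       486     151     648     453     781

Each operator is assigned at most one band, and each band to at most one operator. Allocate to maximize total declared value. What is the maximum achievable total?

Max total: $4038M

Optimal: OrbitCom→Band A ($960M), Meridian→Band C ($932M), AzureWave→Band B ($741M), NorthTel→Band F ($757M), ClearBand→Band E ($648M) — total 960+932+741+757+648 = $4038M.
Max-entry greedy (repeatedly take the single best remaining cell) gives $3714M, worse by 324.
Next-best assignment: OrbitCom→Band A, Meridian→Band C, AzureWave→Band E, NorthTel→Band F, ClearBand→Band B = $3928M.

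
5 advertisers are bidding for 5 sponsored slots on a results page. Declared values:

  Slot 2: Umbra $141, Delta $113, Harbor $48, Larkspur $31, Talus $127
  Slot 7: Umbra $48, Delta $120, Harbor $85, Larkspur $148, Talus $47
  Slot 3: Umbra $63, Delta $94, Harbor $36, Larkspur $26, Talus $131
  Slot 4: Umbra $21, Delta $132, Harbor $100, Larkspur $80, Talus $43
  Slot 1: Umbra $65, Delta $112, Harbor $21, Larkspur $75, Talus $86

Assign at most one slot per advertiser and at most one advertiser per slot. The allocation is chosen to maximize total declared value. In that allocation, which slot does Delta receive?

Delta receives Slot 1.

Optimal: Umbra→Slot 2 ($141), Delta→Slot 1 ($112), Harbor→Slot 4 ($100), Larkspur→Slot 7 ($148), Talus→Slot 3 ($131) — total 141+112+100+148+131 = $632.
Row-greedy (each advertiser in turn takes its best remaining slot) gives $564, worse by 68.
Delta's own top slot is Slot 4 ($132), but forcing Delta→Slot 4 and reassigning the rest optimally gives only $573 — worse by 59.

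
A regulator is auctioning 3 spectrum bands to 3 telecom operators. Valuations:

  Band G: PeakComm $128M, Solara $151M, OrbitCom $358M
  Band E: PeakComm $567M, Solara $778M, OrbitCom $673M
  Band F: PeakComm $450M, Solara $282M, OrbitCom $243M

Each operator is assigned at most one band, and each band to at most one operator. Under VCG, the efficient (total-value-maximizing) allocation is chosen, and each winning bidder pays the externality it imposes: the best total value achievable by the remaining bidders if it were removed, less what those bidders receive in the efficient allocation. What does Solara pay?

Solara pays $315M.

Efficient allocation: PeakComm→Band F ($450M), Solara→Band E ($778M), OrbitCom→Band G ($358M); total welfare W = $1586M.
Solara receives Band E at value $778M, so the others get W − 778 = $808M.
Without Solara: best allocation of the remaining 2 bidders over all 3 bands is PeakComm→Band F ($450M), OrbitCom→Band E ($673M), total $1123M.
VCG payment = (others' best without Solara) − (others' welfare with Solara) = 1123 − 808 = $315M.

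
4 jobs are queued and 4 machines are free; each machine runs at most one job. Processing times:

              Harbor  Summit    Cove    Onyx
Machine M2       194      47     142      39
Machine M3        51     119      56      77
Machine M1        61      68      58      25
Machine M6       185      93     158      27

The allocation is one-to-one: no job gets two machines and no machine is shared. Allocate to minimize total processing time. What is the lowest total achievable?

Optimal: Harbor→Machine M3 (51 min), Summit→Machine M2 (47 min), Cove→Machine M1 (58 min), Onyx→Machine M6 (27 min) — total 51+47+58+27 = 183 min.
Min-entry greedy (repeatedly take the single cheapest remaining cell) gives 281 min, worse by 98.
Next-best assignment: Harbor→Machine M1, Summit→Machine M2, Cove→Machine M3, Onyx→Machine M6 = 191 min.

Min total: 183 min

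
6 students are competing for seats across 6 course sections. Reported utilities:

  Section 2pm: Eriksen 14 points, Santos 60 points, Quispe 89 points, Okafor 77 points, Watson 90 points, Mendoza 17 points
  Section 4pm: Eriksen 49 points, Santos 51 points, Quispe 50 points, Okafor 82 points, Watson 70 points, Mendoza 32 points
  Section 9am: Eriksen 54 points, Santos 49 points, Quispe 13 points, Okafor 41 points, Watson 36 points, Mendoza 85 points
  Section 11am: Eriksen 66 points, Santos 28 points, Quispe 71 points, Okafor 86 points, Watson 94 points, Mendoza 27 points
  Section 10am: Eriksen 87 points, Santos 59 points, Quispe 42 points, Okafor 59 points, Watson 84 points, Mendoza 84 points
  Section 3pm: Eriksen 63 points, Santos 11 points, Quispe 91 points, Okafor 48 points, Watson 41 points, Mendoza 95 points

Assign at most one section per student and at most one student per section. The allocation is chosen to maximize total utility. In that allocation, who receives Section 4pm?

Optimal: Eriksen→Section 10am (87 points), Santos→Section 2pm (60 points), Quispe→Section 3pm (91 points), Okafor→Section 4pm (82 points), Watson→Section 11am (94 points), Mendoza→Section 9am (85 points) — total 87+60+91+82+94+85 = 499 points.
Row-greedy (each student in turn takes its best remaining section) gives 479 points, worse by 20.
No other one-to-one assignment exceeds 499 points.
Okafor's own top section is Section 11am (86 points), but forcing Okafor→Section 11am and reassigning the rest optimally gives only 490 points — worse by 9.

Okafor receives Section 4pm.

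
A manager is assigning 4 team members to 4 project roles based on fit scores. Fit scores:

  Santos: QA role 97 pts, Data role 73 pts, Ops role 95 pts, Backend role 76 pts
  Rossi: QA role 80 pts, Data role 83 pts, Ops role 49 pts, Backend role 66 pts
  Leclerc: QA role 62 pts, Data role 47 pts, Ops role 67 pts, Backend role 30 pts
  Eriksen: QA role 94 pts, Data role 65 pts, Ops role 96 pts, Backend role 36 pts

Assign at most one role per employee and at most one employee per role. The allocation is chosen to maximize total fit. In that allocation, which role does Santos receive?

Optimal: Santos→Backend role (76 pts), Rossi→Data role (83 pts), Leclerc→Ops role (67 pts), Eriksen→QA role (94 pts) — total 76+83+67+94 = 320 pts.
Row-greedy (each employee in turn takes its best remaining role) gives 283 pts, worse by 37.
Next-best assignment: Santos→Backend role, Rossi→Data role, Leclerc→QA role, Eriksen→Ops role = 317 pts.
Swapping Eriksen↔Leclerc (Eriksen→Ops role 96 pts, Leclerc→QA role 62 pts) loses 3.
Checked against all permutations: 320 pts is optimal.
Santos's own top role is QA role (97 pts), but forcing Santos→QA role and reassigning the rest optimally gives only 306 pts — worse by 14.

Santos receives Backend role.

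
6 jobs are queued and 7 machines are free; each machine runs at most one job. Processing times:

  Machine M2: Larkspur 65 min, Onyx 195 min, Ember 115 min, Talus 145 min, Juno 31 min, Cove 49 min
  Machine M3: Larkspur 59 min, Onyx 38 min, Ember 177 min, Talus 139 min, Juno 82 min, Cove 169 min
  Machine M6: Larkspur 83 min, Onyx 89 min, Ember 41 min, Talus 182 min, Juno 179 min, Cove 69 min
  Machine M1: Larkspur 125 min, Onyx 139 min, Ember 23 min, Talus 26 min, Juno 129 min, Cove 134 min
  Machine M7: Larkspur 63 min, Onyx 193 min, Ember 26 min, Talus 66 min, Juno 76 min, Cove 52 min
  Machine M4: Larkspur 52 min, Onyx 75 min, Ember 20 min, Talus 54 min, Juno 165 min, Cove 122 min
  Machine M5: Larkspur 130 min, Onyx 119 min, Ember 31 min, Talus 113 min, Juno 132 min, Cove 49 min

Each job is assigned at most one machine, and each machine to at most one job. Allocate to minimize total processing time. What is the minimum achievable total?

Min total: 222 min

This is a one-to-one assignment (minimum-cost bipartite matching).
Optimal: Larkspur→Machine M4 (52 min), Onyx→Machine M3 (38 min), Ember→Machine M7 (26 min), Talus→Machine M1 (26 min), Juno→Machine M2 (31 min), Cove→Machine M5 (49 min) — total 52+38+26+26+31+49 = 222 min.
Column-greedy (each machine in turn goes to its cheapest remaining job) gives 240 min, worse by 18.
Next-best assignment: Larkspur→Machine M7, Onyx→Machine M3, Ember→Machine M4, Talus→Machine M1, Juno→Machine M2, Cove→Machine M5 = 227 min.
Every other assignment is strictly worse.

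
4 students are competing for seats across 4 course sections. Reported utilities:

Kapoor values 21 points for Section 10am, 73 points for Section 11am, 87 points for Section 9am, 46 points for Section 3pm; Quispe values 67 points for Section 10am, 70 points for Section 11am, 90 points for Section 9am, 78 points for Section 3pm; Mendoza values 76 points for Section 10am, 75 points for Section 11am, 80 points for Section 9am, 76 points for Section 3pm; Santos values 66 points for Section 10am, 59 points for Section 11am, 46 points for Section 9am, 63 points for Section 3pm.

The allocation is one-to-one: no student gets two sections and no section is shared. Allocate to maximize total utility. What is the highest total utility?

Optimal: Kapoor→Section 9am (87 points), Quispe→Section 3pm (78 points), Mendoza→Section 11am (75 points), Santos→Section 10am (66 points) — total 87+78+75+66 = 306 points.
Row-greedy (each student in turn takes its best remaining section) gives 300 points, worse by 6.
Next-best assignment: Kapoor→Section 11am, Quispe→Section 9am, Mendoza→Section 3pm, Santos→Section 10am = 305 points.
No other one-to-one assignment exceeds 306 points.

Maximum total: 306 points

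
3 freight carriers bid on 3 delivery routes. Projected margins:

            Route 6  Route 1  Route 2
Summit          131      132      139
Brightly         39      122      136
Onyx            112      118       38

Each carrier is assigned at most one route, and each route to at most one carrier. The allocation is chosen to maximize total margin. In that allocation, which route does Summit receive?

Optimal: Summit→Route 6 ($131k), Brightly→Route 2 ($136k), Onyx→Route 1 ($118k) — total 131+136+118 = $385k.
Row-greedy (each carrier in turn takes its best remaining route) gives $373k, worse by 12.
Next-best assignment: Summit→Route 1, Brightly→Route 2, Onyx→Route 6 = $380k.
Every other assignment is strictly worse.
Summit's own top route is Route 2 ($139k), but forcing Summit→Route 2 and reassigning the rest optimally gives only $373k — worse by 12.

Summit receives Route 6.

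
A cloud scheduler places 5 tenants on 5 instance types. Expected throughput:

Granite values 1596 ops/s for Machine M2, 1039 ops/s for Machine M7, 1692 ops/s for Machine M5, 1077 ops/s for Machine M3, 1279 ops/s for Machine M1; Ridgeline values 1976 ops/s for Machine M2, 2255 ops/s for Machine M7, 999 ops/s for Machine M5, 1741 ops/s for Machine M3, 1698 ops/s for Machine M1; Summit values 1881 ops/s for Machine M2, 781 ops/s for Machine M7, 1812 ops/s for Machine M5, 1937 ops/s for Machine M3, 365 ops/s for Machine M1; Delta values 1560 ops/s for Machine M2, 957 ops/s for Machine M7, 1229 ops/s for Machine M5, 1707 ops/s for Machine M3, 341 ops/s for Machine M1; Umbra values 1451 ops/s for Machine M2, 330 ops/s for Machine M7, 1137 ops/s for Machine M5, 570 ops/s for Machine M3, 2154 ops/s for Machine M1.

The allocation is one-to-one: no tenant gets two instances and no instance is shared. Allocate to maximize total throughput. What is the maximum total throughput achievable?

Optimal: Granite→Machine M5 (1692 ops/s), Ridgeline→Machine M7 (2255 ops/s), Summit→Machine M2 (1881 ops/s), Delta→Machine M3 (1707 ops/s), Umbra→Machine M1 (2154 ops/s) — total 1692+2255+1881+1707+2154 = 9689 ops/s.
Checked against all permutations: 9689 ops/s is optimal.

Maximum total: 9689 ops/s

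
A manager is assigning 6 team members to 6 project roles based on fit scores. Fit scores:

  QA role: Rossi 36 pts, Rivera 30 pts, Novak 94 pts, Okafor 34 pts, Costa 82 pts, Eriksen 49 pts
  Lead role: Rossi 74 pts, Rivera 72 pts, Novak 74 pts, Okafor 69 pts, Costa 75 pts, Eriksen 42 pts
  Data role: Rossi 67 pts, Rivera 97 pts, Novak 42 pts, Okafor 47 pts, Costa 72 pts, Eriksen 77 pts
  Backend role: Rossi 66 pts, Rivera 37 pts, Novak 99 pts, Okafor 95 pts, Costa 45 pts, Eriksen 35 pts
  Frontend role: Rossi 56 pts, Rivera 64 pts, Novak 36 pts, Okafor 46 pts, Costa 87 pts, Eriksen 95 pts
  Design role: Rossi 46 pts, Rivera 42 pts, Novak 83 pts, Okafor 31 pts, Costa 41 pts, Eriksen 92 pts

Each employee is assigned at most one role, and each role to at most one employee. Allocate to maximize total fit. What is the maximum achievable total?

Optimal: Rossi→Lead role (74 pts), Rivera→Data role (97 pts), Novak→QA role (94 pts), Okafor→Backend role (95 pts), Costa→Frontend role (87 pts), Eriksen→Design role (92 pts) — total 74+97+94+95+87+92 = 539 pts.
Row-greedy (each employee in turn takes its best remaining role) gives 490 pts, worse by 49.
Checked against all permutations: 539 pts is optimal.

Max total: 539 pts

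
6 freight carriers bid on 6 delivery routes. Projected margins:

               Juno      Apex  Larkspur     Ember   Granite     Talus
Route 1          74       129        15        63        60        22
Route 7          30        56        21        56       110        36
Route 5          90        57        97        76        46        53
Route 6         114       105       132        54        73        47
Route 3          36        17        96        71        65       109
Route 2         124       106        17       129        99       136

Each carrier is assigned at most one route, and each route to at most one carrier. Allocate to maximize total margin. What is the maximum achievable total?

Optimal: Juno→Route 5 ($90k), Apex→Route 1 ($129k), Larkspur→Route 6 ($132k), Ember→Route 2 ($129k), Granite→Route 7 ($110k), Talus→Route 3 ($109k) — total 90+129+132+129+110+109 = $699k.
Row-greedy (each carrier in turn takes its best remaining route) gives $680k, worse by 19.
Swapping Larkspur↔Granite (Larkspur→Route 7 $21k, Granite→Route 6 $73k) loses 148.

Maximum total: $699k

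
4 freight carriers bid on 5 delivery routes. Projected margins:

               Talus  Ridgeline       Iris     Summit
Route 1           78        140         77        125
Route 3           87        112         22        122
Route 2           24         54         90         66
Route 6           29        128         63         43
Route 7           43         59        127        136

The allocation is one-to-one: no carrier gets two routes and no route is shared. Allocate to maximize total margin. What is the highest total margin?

Maximum total: $467k

Optimal: Talus→Route 3 ($87k), Ridgeline→Route 6 ($128k), Iris→Route 7 ($127k), Summit→Route 1 ($125k) — total 87+128+127+125 = $467k.
Column-greedy (each route in turn goes to its best remaining carrier) gives $381k, worse by 86.
Next-best assignment: Talus→Route 1, Ridgeline→Route 6, Iris→Route 7, Summit→Route 3 = $455k.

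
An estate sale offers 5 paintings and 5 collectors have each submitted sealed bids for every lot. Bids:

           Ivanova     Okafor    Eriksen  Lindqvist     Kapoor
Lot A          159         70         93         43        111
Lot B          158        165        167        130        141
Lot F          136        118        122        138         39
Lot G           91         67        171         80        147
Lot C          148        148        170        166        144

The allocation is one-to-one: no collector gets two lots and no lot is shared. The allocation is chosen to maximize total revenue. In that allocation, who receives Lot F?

Lindqvist receives Lot F.

This is a one-to-one assignment (maximum-weight bipartite matching).
Optimal: Ivanova→Lot A ($159), Okafor→Lot B ($165), Eriksen→Lot C ($170), Lindqvist→Lot F ($138), Kapoor→Lot G ($147) — total 159+165+170+138+147 = $779.
Column-greedy (each lot in turn goes to its best remaining collector) gives $759, worse by 20.
Swapping Kapoor↔Eriksen (Kapoor→Lot C $144, Eriksen→Lot G $171) loses 2.
Lindqvist's own top lot is Lot C ($166), but forcing Lindqvist→Lot C and reassigning the rest optimally gives only $759 — worse by 20.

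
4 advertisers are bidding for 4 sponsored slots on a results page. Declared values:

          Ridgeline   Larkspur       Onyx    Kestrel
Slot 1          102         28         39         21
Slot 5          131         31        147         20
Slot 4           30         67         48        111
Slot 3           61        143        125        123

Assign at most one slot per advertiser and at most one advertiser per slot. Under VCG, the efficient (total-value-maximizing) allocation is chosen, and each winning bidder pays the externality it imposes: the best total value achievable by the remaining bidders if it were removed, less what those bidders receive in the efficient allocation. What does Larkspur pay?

Efficient allocation: Ridgeline→Slot 1 ($102), Larkspur→Slot 3 ($143), Onyx→Slot 5 ($147), Kestrel→Slot 4 ($111); total welfare W = $503.
Larkspur receives Slot 3 at value $143, so the others get W − 143 = $360.
Without Larkspur: best allocation of the remaining 3 bidders over all 4 slots is Ridgeline→Slot 1 ($102), Onyx→Slot 5 ($147), Kestrel→Slot 3 ($123), total $372.
VCG payment = (others' best without Larkspur) − (others' welfare with Larkspur) = 372 − 360 = $12.

Larkspur pays $12.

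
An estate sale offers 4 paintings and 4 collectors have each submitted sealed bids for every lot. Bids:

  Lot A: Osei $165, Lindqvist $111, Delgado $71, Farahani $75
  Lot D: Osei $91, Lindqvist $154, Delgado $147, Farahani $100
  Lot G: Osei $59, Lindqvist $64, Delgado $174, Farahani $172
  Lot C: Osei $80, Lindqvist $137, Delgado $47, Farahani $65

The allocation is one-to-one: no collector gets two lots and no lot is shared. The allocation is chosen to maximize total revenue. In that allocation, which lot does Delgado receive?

Treat this as an assignment problem: match each collector to one lot.
Optimal: Osei→Lot A ($165), Lindqvist→Lot C ($137), Delgado→Lot D ($147), Farahani→Lot G ($172) — total 165+137+147+172 = $621.
Next-best assignment: Osei→Lot A, Lindqvist→Lot C, Delgado→Lot G, Farahani→Lot D = $576.
Delgado's own top lot is Lot G ($174), but forcing Delgado→Lot G and reassigning the rest optimally gives only $576 — worse by 45.

Delgado receives Lot D.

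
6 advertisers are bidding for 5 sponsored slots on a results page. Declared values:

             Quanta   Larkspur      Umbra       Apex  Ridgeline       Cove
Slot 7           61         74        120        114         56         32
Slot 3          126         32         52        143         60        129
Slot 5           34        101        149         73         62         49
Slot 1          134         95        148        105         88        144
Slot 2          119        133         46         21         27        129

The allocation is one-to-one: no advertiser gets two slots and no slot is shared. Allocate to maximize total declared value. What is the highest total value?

Optimal: Apex→Slot 7 ($114), Quanta→Slot 3 ($126), Umbra→Slot 5 ($149), Cove→Slot 1 ($144), Larkspur→Slot 2 ($133) — total 114+126+149+144+133 = $666.
Row-greedy (each advertiser in turn takes its best remaining slot) gives $615, worse by 51.
Checked against all permutations: $666 is optimal.

Max total: $666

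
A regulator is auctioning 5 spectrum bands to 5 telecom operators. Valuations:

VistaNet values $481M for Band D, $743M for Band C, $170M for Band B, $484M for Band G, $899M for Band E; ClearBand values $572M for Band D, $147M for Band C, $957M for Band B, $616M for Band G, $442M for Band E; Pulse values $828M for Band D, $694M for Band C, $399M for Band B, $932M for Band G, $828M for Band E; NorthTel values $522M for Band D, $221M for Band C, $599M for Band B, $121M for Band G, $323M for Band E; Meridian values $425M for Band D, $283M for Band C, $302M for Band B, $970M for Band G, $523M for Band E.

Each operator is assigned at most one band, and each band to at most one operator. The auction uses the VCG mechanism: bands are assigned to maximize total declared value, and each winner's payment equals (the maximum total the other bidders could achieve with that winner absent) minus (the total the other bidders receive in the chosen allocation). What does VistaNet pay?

Efficient allocation: VistaNet→Band E ($899M), ClearBand→Band B ($957M), Pulse→Band C ($694M), NorthTel→Band D ($522M), Meridian→Band G ($970M); total welfare W = $4042M.
VistaNet receives Band E at value $899M, so the others get W − 899 = $3143M.
Without VistaNet: best allocation of the remaining 4 bidders over all 5 bands is ClearBand→Band B ($957M), Pulse→Band E ($828M), NorthTel→Band D ($522M), Meridian→Band G ($970M), total $3277M.
VCG payment = (others' best without VistaNet) − (others' welfare with VistaNet) = 3277 − 3143 = $134M.

VistaNet pays $134M.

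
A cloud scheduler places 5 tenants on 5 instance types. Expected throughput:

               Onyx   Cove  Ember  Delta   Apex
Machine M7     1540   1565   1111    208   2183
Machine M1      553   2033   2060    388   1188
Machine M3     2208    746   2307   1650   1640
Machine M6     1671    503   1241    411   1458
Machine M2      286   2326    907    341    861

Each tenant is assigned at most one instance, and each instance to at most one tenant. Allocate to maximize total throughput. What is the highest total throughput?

Maximum total: 9890 ops/s

Optimal: Onyx→Machine M6 (1671 ops/s), Cove→Machine M2 (2326 ops/s), Ember→Machine M1 (2060 ops/s), Delta→Machine M3 (1650 ops/s), Apex→Machine M7 (2183 ops/s) — total 1671+2326+2060+1650+2183 = 9890 ops/s.
Max-entry greedy (repeatedly take the single best remaining cell) gives 8875 ops/s, worse by 1015.
Swapping Apex↔Cove (Apex→Machine M2 861 ops/s, Cove→Machine M7 1565 ops/s) loses 2083.
Checked against all permutations: 9890 ops/s is optimal.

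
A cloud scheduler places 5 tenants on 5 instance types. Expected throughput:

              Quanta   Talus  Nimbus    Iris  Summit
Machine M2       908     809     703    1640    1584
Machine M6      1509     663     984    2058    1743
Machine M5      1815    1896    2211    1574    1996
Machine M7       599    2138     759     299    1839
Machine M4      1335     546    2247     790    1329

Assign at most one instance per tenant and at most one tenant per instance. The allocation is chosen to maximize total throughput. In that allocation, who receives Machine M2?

Optimal: Quanta→Machine M5 (1815 ops/s), Talus→Machine M7 (2138 ops/s), Nimbus→Machine M4 (2247 ops/s), Iris→Machine M6 (2058 ops/s), Summit→Machine M2 (1584 ops/s) — total 1815+2138+2247+2058+1584 = 9842 ops/s.
Max-entry greedy (repeatedly take the single best remaining cell) gives 9347 ops/s, worse by 495.
Next-best assignment: Quanta→Machine M5, Talus→Machine M7, Nimbus→Machine M4, Iris→Machine M2, Summit→Machine M6 = 9583 ops/s.
Swapping Summit↔Iris (Summit→Machine M6 1743 ops/s, Iris→Machine M2 1640 ops/s) loses 259.
Checked against all permutations: 9842 ops/s is optimal.
Summit's own top instance is Machine M5 (1996 ops/s), but forcing Summit→Machine M5 and reassigning the rest optimally gives only 9530 ops/s — worse by 312.

Summit receives Machine M2.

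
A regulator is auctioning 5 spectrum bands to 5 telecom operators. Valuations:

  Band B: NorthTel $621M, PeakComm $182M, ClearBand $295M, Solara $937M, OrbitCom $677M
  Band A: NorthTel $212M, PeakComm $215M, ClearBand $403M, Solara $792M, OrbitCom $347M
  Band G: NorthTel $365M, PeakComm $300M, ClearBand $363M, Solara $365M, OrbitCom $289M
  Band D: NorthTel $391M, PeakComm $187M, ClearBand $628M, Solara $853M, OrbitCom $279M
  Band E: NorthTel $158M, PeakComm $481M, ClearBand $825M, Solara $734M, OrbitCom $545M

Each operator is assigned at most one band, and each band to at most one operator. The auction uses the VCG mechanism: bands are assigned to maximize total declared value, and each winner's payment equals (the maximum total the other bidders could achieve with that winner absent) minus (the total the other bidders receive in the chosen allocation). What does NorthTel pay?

NorthTel pays $61M.

Efficient allocation: NorthTel→Band D ($391M), PeakComm→Band G ($300M), ClearBand→Band E ($825M), Solara→Band A ($792M), OrbitCom→Band B ($677M); total welfare W = $2985M.
NorthTel receives Band D at value $391M, so the others get W − 391 = $2594M.
Without NorthTel: best allocation of the remaining 4 bidders over all 5 bands is PeakComm→Band G ($300M), ClearBand→Band E ($825M), Solara→Band D ($853M), OrbitCom→Band B ($677M), total $2655M.
VCG payment = (others' best without NorthTel) − (others' welfare with NorthTel) = 2655 − 2594 = $61M.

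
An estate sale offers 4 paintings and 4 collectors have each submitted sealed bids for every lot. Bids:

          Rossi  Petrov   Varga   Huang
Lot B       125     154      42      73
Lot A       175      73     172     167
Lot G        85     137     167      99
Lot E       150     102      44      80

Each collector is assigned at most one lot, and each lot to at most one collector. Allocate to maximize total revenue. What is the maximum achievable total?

Optimal: Rossi→Lot E ($150), Petrov→Lot B ($154), Varga→Lot G ($167), Huang→Lot A ($167) — total 150+154+167+167 = $638.
Column-greedy (each lot in turn goes to its best remaining collector) gives $576, worse by 62.
Next-best assignment: Rossi→Lot A, Petrov→Lot B, Varga→Lot G, Huang→Lot E = $576.
Swapping Varga↔Rossi (Varga→Lot E $44, Rossi→Lot G $85) loses 188.

Max total: $638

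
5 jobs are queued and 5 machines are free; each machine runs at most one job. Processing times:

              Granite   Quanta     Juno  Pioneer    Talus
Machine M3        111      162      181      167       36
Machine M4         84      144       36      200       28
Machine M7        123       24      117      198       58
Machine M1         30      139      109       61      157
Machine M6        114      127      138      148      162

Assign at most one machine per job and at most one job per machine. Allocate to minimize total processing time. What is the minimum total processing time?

Optimal: Granite→Machine M6 (114 min), Quanta→Machine M7 (24 min), Juno→Machine M4 (36 min), Pioneer→Machine M1 (61 min), Talus→Machine M3 (36 min) — total 114+24+36+61+36 = 271 min.
Column-greedy (each machine in turn goes to its cheapest remaining job) gives 274 min, worse by 3.

Min total: 271 min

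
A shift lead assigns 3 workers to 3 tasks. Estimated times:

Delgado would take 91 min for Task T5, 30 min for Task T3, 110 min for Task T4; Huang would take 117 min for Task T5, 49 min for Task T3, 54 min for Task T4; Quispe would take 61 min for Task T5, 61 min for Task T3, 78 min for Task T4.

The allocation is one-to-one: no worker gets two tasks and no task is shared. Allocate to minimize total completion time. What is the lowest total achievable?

Min total: 145 min

This is the linear assignment problem.
Optimal: Delgado→Task T3 (30 min), Huang→Task T4 (54 min), Quispe→Task T5 (61 min) — total 30+54+61 = 145 min.
Next-best assignment: Delgado→Task T5, Huang→Task T4, Quispe→Task T3 = 206 min.
Every other assignment is strictly worse.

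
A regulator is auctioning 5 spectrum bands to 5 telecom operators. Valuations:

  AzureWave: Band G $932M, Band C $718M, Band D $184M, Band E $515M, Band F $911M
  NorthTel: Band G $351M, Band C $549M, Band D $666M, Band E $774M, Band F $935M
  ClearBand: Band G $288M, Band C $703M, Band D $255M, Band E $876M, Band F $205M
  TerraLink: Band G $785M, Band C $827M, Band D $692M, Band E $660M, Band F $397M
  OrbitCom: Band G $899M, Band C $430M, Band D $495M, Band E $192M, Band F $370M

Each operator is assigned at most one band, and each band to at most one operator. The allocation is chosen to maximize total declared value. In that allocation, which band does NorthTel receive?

This is a one-to-one assignment (maximum-weight bipartite matching).
Optimal: AzureWave→Band F ($911M), NorthTel→Band D ($666M), ClearBand→Band E ($876M), TerraLink→Band C ($827M), OrbitCom→Band G ($899M) — total 911+666+876+827+899 = $4179M.
Max-entry greedy (repeatedly take the single best remaining cell) gives $4065M, worse by 114.
Next-best assignment: AzureWave→Band C, NorthTel→Band F, ClearBand→Band E, TerraLink→Band D, OrbitCom→Band G = $4120M.
Swapping NorthTel↔OrbitCom (NorthTel→Band G $351M, OrbitCom→Band D $495M) loses 719.
NorthTel's own top band is Band F ($935M), but forcing NorthTel→Band F and reassigning the rest optimally gives only $4120M — worse by 59.

NorthTel receives Band D.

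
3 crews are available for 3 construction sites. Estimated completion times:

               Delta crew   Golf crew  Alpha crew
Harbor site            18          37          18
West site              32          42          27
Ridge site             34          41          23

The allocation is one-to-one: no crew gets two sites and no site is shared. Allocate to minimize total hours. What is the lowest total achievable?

Min total: 83 hours

Optimal: Delta crew→Harbor site (18 hours), Golf crew→West site (42 hours), Alpha crew→Ridge site (23 hours) — total 18+42+23 = 83 hours.
Swapping Alpha crew↔Golf crew (Alpha crew→West site 27 hours, Golf crew→Ridge site 41 hours) adds 3.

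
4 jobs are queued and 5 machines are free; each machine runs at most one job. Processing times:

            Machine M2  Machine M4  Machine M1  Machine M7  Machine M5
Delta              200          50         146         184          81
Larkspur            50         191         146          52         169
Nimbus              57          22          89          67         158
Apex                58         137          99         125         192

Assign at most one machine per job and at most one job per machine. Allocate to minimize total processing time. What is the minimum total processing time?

Optimal: Delta→Machine M5 (81 min), Larkspur→Machine M7 (52 min), Nimbus→Machine M4 (22 min), Apex→Machine M2 (58 min) — total 81+52+22+58 = 213 min.
Next-best assignment: Delta→Machine M4, Larkspur→Machine M7, Nimbus→Machine M1, Apex→Machine M2 = 249 min.
No other one-to-one assignment undercuts 213 min.

Minimum total: 213 min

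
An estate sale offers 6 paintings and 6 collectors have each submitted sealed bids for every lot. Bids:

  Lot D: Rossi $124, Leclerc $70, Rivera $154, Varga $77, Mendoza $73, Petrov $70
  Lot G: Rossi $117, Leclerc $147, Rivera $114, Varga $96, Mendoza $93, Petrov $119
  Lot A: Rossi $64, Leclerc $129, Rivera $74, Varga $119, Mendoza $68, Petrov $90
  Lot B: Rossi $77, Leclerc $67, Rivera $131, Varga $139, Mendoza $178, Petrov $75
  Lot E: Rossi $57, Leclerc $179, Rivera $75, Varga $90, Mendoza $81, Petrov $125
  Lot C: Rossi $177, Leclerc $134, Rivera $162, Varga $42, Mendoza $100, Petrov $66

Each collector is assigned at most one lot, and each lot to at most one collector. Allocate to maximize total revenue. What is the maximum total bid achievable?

This is the linear assignment problem.
Optimal: Rossi→Lot C ($177), Leclerc→Lot E ($179), Rivera→Lot D ($154), Varga→Lot A ($119), Mendoza→Lot B ($178), Petrov→Lot G ($119) — total 177+179+154+119+178+119 = $926.
Row-greedy (each collector in turn takes its best remaining lot) gives $832, worse by 94.
Swapping Rossi↔Mendoza (Rossi→Lot B $77, Mendoza→Lot C $100) loses 178.
Every other assignment is strictly worse.

Max total: $926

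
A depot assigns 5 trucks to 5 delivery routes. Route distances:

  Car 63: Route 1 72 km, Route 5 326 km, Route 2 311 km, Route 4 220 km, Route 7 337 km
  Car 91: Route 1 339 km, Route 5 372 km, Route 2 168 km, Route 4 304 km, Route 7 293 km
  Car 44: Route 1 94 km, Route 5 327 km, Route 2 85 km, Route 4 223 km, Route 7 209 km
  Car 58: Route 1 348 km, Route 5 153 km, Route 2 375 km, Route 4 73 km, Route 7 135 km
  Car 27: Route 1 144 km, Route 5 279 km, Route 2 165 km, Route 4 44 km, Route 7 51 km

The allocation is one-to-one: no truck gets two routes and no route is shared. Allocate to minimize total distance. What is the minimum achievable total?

Minimum total: 646 km

This is the linear assignment problem.
Optimal: Car 63→Route 1 (72 km), Car 91→Route 2 (168 km), Car 44→Route 7 (209 km), Car 58→Route 5 (153 km), Car 27→Route 4 (44 km) — total 72+168+209+153+44 = 646 km.
Min-entry greedy (repeatedly take the single cheapest remaining cell) gives 708 km, worse by 62.
Next-best assignment: Car 63→Route 1, Car 91→Route 7, Car 44→Route 2, Car 58→Route 5, Car 27→Route 4 = 647 km.
Swapping Car 44↔Car 27 (Car 44→Route 4 223 km, Car 27→Route 7 51 km) adds 21.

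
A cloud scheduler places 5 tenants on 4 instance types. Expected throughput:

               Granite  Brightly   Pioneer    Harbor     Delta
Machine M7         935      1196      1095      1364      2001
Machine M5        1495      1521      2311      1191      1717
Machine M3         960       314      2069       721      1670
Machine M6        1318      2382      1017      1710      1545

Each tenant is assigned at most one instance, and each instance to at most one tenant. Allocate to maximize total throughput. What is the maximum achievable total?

Optimal: Delta→Machine M7 (2001 ops/s), Granite→Machine M5 (1495 ops/s), Pioneer→Machine M3 (2069 ops/s), Brightly→Machine M6 (2382 ops/s) — total 2001+1495+2069+2382 = 7947 ops/s.
Max-entry greedy (repeatedly take the single best remaining cell) gives 7654 ops/s, worse by 293.
Next-best assignment: Harbor→Machine M7, Pioneer→Machine M5, Delta→Machine M3, Brightly→Machine M6 = 7727 ops/s.

Maximum total: 7947 ops/s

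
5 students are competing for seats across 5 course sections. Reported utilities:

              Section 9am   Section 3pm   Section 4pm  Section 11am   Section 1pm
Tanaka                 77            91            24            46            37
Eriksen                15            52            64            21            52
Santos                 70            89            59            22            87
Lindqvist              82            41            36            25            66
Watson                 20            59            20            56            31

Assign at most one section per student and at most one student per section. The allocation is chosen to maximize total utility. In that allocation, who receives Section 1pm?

Treat this as an assignment problem: match each student to one section.
Optimal: Tanaka→Section 3pm (91 points), Eriksen→Section 4pm (64 points), Santos→Section 1pm (87 points), Lindqvist→Section 9am (82 points), Watson→Section 11am (56 points) — total 91+64+87+82+56 = 380 points.
Next-best assignment: Tanaka→Section 9am, Eriksen→Section 4pm, Santos→Section 3pm, Lindqvist→Section 1pm, Watson→Section 11am = 352 points.
No other one-to-one assignment exceeds 380 points.
Santos's own top section is Section 3pm (89 points), but forcing Santos→Section 3pm and reassigning the rest optimally gives only 352 points — worse by 28.

Santos receives Section 1pm.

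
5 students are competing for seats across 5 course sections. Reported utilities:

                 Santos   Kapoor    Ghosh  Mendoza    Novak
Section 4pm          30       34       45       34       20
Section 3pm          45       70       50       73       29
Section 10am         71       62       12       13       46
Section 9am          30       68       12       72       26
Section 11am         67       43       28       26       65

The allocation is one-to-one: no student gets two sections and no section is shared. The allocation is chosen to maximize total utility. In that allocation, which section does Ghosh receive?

Optimal: Santos→Section 10am (71 points), Kapoor→Section 3pm (70 points), Ghosh→Section 4pm (45 points), Mendoza→Section 9am (72 points), Novak→Section 11am (65 points) — total 71+70+45+72+65 = 323 points.
Max-entry greedy (repeatedly take the single best remaining cell) gives 322 points, worse by 1.
Next-best assignment: Santos→Section 10am, Kapoor→Section 9am, Ghosh→Section 4pm, Mendoza→Section 3pm, Novak→Section 11am = 322 points.
Every other assignment is strictly worse.
Ghosh's own top section is Section 3pm (50 points), but forcing Ghosh→Section 3pm and reassigning the rest optimally gives only 292 points — worse by 31.

Ghosh receives Section 4pm.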